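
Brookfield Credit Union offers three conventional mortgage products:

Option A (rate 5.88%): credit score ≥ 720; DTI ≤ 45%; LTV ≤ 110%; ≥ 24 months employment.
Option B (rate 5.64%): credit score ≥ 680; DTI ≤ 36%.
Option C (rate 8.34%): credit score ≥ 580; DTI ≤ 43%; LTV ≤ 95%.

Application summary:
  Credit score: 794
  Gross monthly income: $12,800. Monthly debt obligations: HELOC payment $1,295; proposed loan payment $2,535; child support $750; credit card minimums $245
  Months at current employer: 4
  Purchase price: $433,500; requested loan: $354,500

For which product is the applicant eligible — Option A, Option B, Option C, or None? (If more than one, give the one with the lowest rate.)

Total debts = (1,295 + 2,535 + 750 + 245) = 4,825; DTI = 4,825/12,800 = 37.7%.
LTV = 354,500/433,500 = 81.8%.
Option A: score 794 ≥ 720; DTI 37.7% ≤ 45%; LTV 81.8% ≤ 110%; employment 4 < 24 mo → does not qualify.
Option B: score 794 ≥ 680; DTI 37.7% > 36% → does not qualify.
Option C: score 794 ≥ 580; DTI 37.7% ≤ 43%; LTV 81.8% ≤ 95% → qualifies.

Option C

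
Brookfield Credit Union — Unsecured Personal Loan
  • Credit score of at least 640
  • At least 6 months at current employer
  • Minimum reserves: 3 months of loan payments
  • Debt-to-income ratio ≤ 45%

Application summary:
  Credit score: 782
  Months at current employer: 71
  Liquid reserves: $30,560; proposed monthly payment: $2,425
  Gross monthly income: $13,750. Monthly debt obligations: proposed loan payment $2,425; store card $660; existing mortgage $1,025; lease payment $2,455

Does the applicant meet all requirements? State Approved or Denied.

Denied

Credit score 782 ≥ 640 (meets)
Employment 71 ≥ 6 months
Liquid reserves cover 30,560/2,425 = 12.6 months — ≥ 3 required
Total monthly debts = (2,425 + 660 + 1,025 + 2,455) = 6,565. Debt-to-income = 6,565/13,750 = 47.7% — over 45% limit
Fails on DTI.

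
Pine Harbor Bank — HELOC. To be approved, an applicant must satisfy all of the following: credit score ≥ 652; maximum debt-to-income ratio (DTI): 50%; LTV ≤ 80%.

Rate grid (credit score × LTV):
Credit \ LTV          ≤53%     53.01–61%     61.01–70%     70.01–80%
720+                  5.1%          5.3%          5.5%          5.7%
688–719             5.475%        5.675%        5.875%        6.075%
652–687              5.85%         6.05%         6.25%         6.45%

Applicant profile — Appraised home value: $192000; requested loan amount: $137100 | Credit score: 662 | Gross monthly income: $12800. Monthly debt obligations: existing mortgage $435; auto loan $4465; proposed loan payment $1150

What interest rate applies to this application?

Credit score 662 ≥ 652; Total monthly debts = (435 + 4,465 + 1,150) = 6,050. DTI = 6,050/12,800 = 47.3% ≤ 50%
LTV: 137,100 ÷ 192,000 = 71.4%, within 80% cap
Credit 662 → row 652–687; LTV 71.4% → column 70.01–80%. Grid cell → 6.45%.

6.45%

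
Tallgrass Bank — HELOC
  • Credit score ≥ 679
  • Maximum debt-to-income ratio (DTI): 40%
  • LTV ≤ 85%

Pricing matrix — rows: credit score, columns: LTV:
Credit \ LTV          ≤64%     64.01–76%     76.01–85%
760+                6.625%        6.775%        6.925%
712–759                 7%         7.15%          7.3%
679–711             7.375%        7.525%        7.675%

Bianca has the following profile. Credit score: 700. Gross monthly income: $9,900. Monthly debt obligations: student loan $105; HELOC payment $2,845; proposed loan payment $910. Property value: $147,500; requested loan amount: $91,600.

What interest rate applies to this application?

Credit score 700 ≥ 679; Total monthly debts = (105 + 2,845 + 910) = 3,860. DTI = 3,860/9,900 = 39% ≤ 40%
LTV = 91,600/147,500 = 62.1% ≤ 85%
Row: 700 falls in 679–711. Column: 62.1% falls in ≤64%. Rate = 7.375%.

7.375%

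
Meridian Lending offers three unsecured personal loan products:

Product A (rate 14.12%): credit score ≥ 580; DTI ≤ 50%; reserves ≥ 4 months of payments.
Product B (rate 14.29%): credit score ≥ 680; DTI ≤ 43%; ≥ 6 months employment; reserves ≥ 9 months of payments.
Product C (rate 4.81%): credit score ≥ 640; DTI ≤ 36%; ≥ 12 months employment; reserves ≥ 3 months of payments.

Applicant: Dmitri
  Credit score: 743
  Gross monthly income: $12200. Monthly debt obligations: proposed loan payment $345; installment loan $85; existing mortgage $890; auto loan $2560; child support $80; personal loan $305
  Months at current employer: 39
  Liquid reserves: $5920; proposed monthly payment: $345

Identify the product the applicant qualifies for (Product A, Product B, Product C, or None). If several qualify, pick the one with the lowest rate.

Total debts = (345 + 85 + 890 + 2,560 + 80 + 305) = 4,265; DTI = 4,265/12,200 = 35%.
Reserves = 5,920/345 = 17.2 months.
Product A: score 743 ≥ 580; DTI 35% ≤ 50%; reserves 17.2 ≥ 4 mo → qualifies.
Product B: score 743 ≥ 680; DTI 35% ≤ 43%; employment 39 ≥ 6 mo; reserves 17.2 ≥ 9 mo → qualifies.
Product C: score 743 ≥ 640; DTI 35% ≤ 36%; employment 39 ≥ 12 mo; reserves 17.2 ≥ 3 mo → qualifies.
Qualifying: Product A, Product B, Product C. Lowest rate is 4.81% → Product C.

Product C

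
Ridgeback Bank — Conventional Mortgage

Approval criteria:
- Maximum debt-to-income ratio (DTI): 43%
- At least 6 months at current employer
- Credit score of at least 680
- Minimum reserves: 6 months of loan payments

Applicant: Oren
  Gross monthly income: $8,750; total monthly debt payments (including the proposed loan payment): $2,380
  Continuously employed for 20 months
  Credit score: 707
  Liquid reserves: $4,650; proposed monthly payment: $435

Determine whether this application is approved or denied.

Approved

DTI = 2,380/8,750 = 27.2% ≤ 43%
Employment 20 ≥ 6 months
Credit score 707 ≥ 680 (meets)
Reserves: 4,650 ÷ 435 = 10.7 months (meets 6-month minimum)
All criteria satisfied.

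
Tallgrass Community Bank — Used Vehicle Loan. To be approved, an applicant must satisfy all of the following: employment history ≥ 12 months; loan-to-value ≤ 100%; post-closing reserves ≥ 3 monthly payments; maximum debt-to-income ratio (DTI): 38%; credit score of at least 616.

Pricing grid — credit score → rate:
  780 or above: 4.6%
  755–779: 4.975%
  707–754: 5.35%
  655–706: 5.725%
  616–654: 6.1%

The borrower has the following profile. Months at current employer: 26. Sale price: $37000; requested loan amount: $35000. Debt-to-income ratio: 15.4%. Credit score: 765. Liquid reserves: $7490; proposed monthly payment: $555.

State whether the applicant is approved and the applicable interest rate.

Approved at 4.975%

Credit score 765 ≥ 616 (meets minimum)
DTI 15.4% is within the 38% limit
LTV: 35,000 ÷ 37,000 = 94.6%, within 100% cap
Reserves: 7,490 ÷ 555 = 13.5 months (meets 3-month minimum)
Employment 26 ≥ 12 months
All requirements met. Score 765 falls in the 755–779 tier → 4.975%.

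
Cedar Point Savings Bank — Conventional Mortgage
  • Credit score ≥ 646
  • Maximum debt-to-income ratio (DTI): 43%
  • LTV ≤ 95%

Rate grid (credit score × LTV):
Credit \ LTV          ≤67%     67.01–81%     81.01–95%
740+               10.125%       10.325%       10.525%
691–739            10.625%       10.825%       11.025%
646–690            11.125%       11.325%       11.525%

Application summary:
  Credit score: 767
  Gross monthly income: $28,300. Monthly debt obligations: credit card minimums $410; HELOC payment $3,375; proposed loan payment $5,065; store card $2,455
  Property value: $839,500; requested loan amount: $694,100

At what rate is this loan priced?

Credit score 767 ≥ 646; Total monthly debts = (410 + 3,375 + 5,065 + 2,455) = 11,305. Debt-to-income = 11,305/28,300 = 39.9% — meets 43% limit
LTV = 694,100/839,500 = 82.7% ≤ 95%
Score 767 is in the 740+ band; LTV 82.7% is in the 81.01–95% band → 10.525%.

10.525%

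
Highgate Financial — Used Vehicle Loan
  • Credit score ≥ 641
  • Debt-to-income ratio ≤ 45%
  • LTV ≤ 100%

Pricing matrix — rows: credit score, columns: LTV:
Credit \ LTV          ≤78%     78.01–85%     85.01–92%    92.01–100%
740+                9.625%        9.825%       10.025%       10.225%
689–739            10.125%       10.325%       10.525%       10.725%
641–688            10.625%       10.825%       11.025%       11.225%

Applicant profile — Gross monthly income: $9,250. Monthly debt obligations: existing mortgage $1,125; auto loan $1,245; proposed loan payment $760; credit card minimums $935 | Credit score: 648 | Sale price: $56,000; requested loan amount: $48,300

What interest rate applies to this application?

Credit score 648 ≥ 641; Total monthly debts = (1,125 + 1,245 + 760 + 935) = 4,065. DTI: 4,065 ÷ 9,250 = 43.9%, within the 45% cap
Loan-to-value = 48,300/56,000 = 86.2% — pass (100% max)
Score 648 is in the 641–688 band; LTV 86.2% is in the 85.01–92% band → 11.025%.

11.025%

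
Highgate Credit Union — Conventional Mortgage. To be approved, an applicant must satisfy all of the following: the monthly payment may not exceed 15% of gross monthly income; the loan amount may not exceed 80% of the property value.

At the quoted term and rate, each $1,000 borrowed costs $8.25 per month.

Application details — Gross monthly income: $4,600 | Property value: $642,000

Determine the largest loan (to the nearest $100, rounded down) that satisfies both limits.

$83,600

Payment cap: 15% × $4,600 = $690/month.
At $8.25 per $1,000, that supports 690/8.25 × 1,000 ≈ $83,636 → $83,600.
LTV cap: 80% × $642,000 = $513,600 → $513,600.
Binding constraint: payment-to-income.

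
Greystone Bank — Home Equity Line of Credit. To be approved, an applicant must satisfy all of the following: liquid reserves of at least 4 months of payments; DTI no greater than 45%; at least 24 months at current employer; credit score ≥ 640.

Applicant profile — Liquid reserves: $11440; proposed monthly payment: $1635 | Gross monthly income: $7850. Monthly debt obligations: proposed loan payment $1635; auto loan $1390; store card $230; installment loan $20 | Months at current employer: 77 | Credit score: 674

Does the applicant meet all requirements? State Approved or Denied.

Reserves: 11,440 ÷ 1,635 = 7.0 months (meets 4-month minimum)
Total monthly debts = (1,635 + 1,390 + 230 + 20) = 3,275. Debt-to-income = 3,275/7,850 = 41.7% — meets 45% limit
Employment 77 ≥ 24 months
Credit score 674 ≥ 640 (meets)
All criteria satisfied.

Approved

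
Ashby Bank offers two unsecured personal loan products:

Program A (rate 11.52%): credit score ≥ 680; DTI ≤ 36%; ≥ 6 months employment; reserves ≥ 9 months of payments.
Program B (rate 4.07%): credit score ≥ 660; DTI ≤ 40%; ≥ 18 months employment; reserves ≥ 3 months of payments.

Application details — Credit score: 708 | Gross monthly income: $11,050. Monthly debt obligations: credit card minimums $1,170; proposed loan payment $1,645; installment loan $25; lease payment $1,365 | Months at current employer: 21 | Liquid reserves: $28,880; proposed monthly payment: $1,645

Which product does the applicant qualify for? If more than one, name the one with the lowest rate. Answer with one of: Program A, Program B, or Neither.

Program B

Total debts = (1,170 + 1,645 + 25 + 1,365) = 4,205; DTI = 4,205/11,050 = 38.1%.
Reserves = 28,880/1,645 = 17.6 months.
Program A: score 708 ≥ 680; DTI 38.1% > 36%; employment 21 ≥ 6 mo; reserves 17.6 ≥ 9 mo → does not qualify.
Program B: score 708 ≥ 660; DTI 38.1% ≤ 40%; employment 21 ≥ 18 mo; reserves 17.6 ≥ 3 mo → qualifies.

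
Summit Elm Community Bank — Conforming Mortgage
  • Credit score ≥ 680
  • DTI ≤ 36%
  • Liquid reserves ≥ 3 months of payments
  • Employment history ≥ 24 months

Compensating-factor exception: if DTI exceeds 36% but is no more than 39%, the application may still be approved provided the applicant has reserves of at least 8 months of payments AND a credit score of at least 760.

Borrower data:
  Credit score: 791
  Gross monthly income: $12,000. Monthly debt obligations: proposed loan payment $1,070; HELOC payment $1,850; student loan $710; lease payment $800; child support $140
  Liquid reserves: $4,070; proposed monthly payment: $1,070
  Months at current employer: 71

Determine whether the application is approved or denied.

Denied

Credit score 791 ≥ 680 (meets base)
Total debts = (1,070 + 1,850 + 710 + 800 + 140) = 4,570. DTI: 4,570 ÷ 12,000 = 38.1%, over the 36% base limit.
Reserves: 4,070 ÷ 1,070 = 3.8 months (meets 3-month minimum)
Employment 71 ≥ 24 months
38.1% falls in the override range (36%–39%), so the compensating-factor test applies.
Override check — reserves: 3.8 mo (short of 8); score: 791 (ok).
Compensating-factor requirement not fully met.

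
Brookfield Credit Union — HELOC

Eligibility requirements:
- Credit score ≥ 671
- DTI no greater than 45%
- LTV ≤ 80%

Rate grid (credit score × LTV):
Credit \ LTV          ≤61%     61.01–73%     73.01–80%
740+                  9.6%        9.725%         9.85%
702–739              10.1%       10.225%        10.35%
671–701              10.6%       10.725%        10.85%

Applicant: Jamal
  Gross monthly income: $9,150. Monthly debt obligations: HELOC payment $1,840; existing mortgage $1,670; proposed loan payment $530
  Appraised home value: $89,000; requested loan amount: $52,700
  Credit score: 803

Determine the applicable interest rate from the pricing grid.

9.6%

Credit score 803 ≥ 671; Total monthly debts = (1,840 + 1,670 + 530) = 4,040. DTI: 4,040 ÷ 9,150 = 44.2%, within the 45% cap
Loan-to-value = 52,700/89,000 = 59.2% — pass (80% max)
Row: 803 falls in 740+. Column: 59.2% falls in ≤61%. Rate = 9.6%.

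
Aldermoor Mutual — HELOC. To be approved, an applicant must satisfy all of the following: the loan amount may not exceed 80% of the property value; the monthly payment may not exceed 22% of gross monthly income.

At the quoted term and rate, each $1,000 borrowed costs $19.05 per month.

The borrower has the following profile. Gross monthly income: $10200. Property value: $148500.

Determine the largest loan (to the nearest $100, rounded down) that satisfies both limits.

Payment cap: 22% × $10,200 = $2,244/month.
At $19.05 per $1,000, that supports 2,244/19.05 × 1,000 ≈ $117,795 → $117,700.
LTV cap: 80% × $148,500 = $118,800 → $118,800.
Binding constraint: payment-to-income.

$117,700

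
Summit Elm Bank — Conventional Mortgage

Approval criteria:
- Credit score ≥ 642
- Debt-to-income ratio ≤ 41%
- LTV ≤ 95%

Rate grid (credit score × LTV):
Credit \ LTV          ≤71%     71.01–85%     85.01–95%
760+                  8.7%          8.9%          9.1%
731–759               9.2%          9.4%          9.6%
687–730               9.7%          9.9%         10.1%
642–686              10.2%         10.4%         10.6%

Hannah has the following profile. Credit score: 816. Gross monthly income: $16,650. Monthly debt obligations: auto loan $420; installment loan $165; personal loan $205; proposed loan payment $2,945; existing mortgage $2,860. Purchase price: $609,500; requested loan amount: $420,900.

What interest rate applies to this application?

Credit score 816 ≥ 642; Total monthly debts = (420 + 165 + 205 + 2,945 + 2,860) = 6,595. DTI = 6,595/16,650 = 39.6% ≤ 41%
LTV = 420,900/609,500 = 69.1% ≤ 95%
Score 816 is in the 760+ band; LTV 69.1% is in the ≤71% band → 8.7%.

8.7%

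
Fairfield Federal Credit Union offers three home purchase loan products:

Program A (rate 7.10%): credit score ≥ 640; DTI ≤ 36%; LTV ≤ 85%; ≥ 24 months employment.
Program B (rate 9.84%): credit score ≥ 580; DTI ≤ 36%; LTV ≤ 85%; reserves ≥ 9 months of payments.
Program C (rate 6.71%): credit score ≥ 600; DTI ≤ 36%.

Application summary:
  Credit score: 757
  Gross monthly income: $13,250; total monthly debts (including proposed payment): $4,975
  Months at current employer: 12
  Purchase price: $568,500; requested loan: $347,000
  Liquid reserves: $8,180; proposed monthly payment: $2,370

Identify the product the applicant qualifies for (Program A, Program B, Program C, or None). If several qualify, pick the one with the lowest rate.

DTI = 4,975/13,250 = 37.5%.
LTV = 347,000/568,500 = 61%.
Reserves = 8,180/2,370 = 3.5 months.
Program A: score 757 ≥ 640; DTI 37.5% > 36%; LTV 61% ≤ 85%; employment 12 < 24 mo → does not qualify.
Program B: score 757 ≥ 580; DTI 37.5% > 36%; LTV 61% ≤ 85%; reserves 3.5 < 9 mo → does not qualify.
Program C: score 757 ≥ 600; DTI 37.5% > 36% → does not qualify.

None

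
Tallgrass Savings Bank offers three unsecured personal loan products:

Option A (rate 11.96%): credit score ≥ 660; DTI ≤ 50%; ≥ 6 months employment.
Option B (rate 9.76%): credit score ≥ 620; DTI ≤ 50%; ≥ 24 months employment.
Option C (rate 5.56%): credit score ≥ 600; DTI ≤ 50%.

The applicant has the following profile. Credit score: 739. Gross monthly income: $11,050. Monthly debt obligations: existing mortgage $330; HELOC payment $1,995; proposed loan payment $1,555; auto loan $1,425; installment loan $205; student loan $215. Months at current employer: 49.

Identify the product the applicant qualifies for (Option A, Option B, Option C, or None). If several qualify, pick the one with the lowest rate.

None

Total debts = (330 + 1,995 + 1,555 + 1,425 + 205 + 215) = 5,725; DTI = 5,725/11,050 = 51.8%.
Option A: score 739 ≥ 660; DTI 51.8% > 50%; employment 49 ≥ 6 mo → does not qualify.
Option B: score 739 ≥ 620; DTI 51.8% > 50%; employment 49 ≥ 24 mo → does not qualify.
Option C: score 739 ≥ 600; DTI 51.8% > 50% → does not qualify.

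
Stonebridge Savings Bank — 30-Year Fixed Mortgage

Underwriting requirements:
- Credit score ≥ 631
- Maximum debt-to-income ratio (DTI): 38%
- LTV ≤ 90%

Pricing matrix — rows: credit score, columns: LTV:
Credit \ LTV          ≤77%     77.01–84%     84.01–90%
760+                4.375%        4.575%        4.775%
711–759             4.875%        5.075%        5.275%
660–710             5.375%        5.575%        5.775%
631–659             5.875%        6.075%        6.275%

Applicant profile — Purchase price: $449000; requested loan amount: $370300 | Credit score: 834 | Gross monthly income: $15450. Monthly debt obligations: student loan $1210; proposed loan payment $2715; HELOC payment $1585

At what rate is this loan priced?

4.575%

Credit score 834 ≥ 631; Total monthly debts = (1,210 + 2,715 + 1,585) = 5,510. Debt-to-income = 5,510/15,450 = 35.7% — meets 38% limit
LTV: 370,300 ÷ 449,000 = 82.5%, within 90% cap
Row: 834 falls in 760+. Column: 82.5% falls in 77.01–84%. Rate = 4.575%.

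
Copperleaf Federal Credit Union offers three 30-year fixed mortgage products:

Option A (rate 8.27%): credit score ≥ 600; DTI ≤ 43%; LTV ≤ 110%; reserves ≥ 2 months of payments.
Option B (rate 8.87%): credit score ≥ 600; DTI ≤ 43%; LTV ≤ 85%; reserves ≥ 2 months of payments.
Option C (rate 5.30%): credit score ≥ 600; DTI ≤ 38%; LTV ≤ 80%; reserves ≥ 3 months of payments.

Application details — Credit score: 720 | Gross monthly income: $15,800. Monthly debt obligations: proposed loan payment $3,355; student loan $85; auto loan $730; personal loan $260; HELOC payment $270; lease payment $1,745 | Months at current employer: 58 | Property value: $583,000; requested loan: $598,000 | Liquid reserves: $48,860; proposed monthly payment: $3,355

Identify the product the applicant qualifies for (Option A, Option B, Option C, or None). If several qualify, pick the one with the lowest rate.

Option A

Total debts = (3,355 + 85 + 730 + 260 + 270 + 1,745) = 6,445; DTI = 6,445/15,800 = 40.8%.
LTV = 598,000/583,000 = 102.6%.
Reserves = 48,860/3,355 = 14.6 months.
Option A: score 720 ≥ 600; DTI 40.8% ≤ 43%; LTV 102.6% ≤ 110%; reserves 14.6 ≥ 2 mo → qualifies.
Option B: score 720 ≥ 600; DTI 40.8% ≤ 43%; LTV 102.6% > 85%; reserves 14.6 ≥ 2 mo → does not qualify.
Option C: score 720 ≥ 600; DTI 40.8% > 38%; LTV 102.6% > 80%; reserves 14.6 ≥ 3 mo → does not qualify.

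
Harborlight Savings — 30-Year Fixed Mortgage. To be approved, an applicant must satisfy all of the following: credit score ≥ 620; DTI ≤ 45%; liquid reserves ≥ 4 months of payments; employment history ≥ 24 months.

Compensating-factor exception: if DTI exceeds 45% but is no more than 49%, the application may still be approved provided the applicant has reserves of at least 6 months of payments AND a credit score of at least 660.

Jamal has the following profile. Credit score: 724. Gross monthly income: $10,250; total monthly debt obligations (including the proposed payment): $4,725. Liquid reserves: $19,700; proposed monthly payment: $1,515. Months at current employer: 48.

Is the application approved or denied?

Credit score 724 ≥ 620 (meets base)
DTI = 4,725/10,250 = 46.1% > 45% — standard DTI limit exceeded.
Reserves = 19,700/1,515 = 13.0 months ≥ 4
Employment 48 ≥ 24 months
DTI 46.1% is within the 45%–49% exception band; checking compensating factors.
Override check — reserves: 13.0 mo (ok); score: 724 (ok).
Both override conditions satisfied; DTI exception granted.

Approved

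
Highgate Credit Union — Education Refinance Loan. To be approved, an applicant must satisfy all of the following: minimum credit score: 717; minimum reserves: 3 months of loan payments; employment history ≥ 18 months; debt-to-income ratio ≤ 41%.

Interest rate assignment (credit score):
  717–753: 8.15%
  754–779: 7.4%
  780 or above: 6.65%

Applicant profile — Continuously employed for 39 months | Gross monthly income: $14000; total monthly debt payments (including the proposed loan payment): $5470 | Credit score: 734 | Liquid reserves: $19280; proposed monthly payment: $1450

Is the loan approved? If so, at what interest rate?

Approved at 8.15%

Credit score 734 ≥ 717 (meets minimum)
Debt-to-income = 5,470/14,000 = 39.1% — meets 41% limit
Reserves = 19,280/1,450 = 13.3 months ≥ 3
Employment 39 ≥ 18 months
All requirements met. Score 734 falls in the 717–753 tier → 8.15%.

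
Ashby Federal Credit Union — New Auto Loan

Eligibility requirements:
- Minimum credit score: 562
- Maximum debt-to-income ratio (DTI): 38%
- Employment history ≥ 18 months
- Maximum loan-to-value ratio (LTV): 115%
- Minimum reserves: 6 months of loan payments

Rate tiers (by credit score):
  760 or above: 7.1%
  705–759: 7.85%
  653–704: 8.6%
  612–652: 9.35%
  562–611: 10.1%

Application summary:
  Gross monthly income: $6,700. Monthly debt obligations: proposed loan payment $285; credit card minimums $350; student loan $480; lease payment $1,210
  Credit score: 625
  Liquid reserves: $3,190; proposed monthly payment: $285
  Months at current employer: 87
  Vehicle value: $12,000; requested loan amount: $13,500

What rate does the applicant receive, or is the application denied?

Credit score 625 ≥ 562 (meets minimum)
Liquid reserves cover 3,190/285 = 11.2 months — ≥ 6 required
Total monthly debts = (285 + 350 + 480 + 1,210) = 2,325. DTI = 2,325/6,700 = 34.7% ≤ 38%
Employment 87 ≥ 18 months
Loan-to-value = 13,500/12,000 = 112.5% — pass (115% max)
All requirements met. Score 625 falls in the 612–652 tier → 9.35%.

Approved at 9.35%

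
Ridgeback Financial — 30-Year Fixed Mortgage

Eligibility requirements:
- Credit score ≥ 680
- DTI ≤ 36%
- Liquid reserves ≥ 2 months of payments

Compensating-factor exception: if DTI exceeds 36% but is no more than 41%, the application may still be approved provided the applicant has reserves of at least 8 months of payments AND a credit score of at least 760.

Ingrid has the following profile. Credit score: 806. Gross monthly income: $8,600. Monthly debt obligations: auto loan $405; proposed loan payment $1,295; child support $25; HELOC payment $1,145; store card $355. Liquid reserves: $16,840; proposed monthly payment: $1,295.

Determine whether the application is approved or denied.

Approved

Credit score 806 ≥ 680 (meets base)
Total debts = (405 + 1,295 + 25 + 1,145 + 355) = 3,225. DTI = 3,225/8,600 = 37.5% > 36% — standard DTI limit exceeded.
Reserves: 16,840 ÷ 1,295 = 13.0 months (meets 2-month minimum)
37.5% falls in the override range (36%–41%), so the compensating-factor test applies.
Override check — reserves: 13.0 mo (ok); score: 806 (ok).
Both compensating conditions met → exception applies.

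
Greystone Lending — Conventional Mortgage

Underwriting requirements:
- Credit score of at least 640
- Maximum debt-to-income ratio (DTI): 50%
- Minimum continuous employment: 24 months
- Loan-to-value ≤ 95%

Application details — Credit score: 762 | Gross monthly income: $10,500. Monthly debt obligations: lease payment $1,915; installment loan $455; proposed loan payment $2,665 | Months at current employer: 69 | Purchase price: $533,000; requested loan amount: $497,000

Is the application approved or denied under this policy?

Approved

Credit score 762 ≥ 640 (meets)
Total monthly debts = (1,915 + 455 + 2,665) = 5,035. DTI = 5,035/10,500 = 48% ≤ 50%
Employment 69 ≥ 24 months
LTV = 497,000/533,000 = 93.2% ≤ 95%
All criteria satisfied.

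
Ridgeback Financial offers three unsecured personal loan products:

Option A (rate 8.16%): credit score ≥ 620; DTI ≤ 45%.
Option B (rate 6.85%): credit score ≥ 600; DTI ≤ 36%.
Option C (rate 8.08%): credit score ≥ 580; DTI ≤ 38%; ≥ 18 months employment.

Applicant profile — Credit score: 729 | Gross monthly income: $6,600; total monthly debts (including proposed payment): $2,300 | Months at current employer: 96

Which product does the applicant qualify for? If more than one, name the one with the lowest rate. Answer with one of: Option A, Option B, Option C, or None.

DTI = 2,300/6,600 = 34.8%.
Option A: score 729 ≥ 620; DTI 34.8% ≤ 45% → qualifies.
Option B: score 729 ≥ 600; DTI 34.8% ≤ 36% → qualifies.
Option C: score 729 ≥ 580; DTI 34.8% ≤ 38%; employment 96 ≥ 18 mo → qualifies.
Qualifying: Option A, Option B, Option C. Lowest rate is 6.85% → Option B.

Option B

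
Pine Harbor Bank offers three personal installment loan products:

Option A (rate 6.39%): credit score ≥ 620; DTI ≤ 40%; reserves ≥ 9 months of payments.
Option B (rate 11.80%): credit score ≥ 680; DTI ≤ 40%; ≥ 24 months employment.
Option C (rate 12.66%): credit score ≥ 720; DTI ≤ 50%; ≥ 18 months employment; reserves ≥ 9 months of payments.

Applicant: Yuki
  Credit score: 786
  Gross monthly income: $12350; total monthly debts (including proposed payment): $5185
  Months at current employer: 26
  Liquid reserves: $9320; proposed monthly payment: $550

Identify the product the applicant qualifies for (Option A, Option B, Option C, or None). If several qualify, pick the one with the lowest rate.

Option C

DTI = 5,185/12,350 = 42%.
Reserves = 9,320/550 = 16.9 months.
Option A: score 786 ≥ 620; DTI 42% > 40%; reserves 16.9 ≥ 9 mo → does not qualify.
Option B: score 786 ≥ 680; DTI 42% > 40%; employment 26 ≥ 24 mo → does not qualify.
Option C: score 786 ≥ 720; DTI 42% ≤ 50%; employment 26 ≥ 18 mo; reserves 16.9 ≥ 9 mo → qualifies.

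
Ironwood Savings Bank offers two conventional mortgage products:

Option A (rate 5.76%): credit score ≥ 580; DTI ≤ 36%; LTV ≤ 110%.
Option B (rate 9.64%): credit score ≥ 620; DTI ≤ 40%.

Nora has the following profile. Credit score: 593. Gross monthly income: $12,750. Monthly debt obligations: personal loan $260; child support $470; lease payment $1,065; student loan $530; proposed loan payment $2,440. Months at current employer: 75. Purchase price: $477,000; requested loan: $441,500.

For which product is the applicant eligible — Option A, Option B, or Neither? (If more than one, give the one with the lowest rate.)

Neither

Total debts = (260 + 470 + 1,065 + 530 + 2,440) = 4,765; DTI = 4,765/12,750 = 37.4%.
LTV = 441,500/477,000 = 92.6%.
Option A: score 593 ≥ 580; DTI 37.4% > 36%; LTV 92.6% ≤ 110% → does not qualify.
Option B: score 593 < 620; DTI 37.4% ≤ 40% → does not qualify.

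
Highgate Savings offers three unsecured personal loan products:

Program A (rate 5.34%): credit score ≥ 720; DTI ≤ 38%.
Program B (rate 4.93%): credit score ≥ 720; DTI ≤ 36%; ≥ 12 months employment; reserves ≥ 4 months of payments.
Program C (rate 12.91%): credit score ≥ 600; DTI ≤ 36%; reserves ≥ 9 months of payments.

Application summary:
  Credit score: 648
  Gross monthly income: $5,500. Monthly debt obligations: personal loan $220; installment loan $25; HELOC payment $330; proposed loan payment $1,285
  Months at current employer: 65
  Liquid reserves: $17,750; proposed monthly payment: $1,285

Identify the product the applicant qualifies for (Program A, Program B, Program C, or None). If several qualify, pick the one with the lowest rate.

Total debts = (220 + 25 + 330 + 1,285) = 1,860; DTI = 1,860/5,500 = 33.8%.
Reserves = 17,750/1,285 = 13.8 months.
Program A: score 648 < 720; DTI 33.8% ≤ 38% → does not qualify.
Program B: score 648 < 720; DTI 33.8% ≤ 36%; employment 65 ≥ 12 mo; reserves 13.8 ≥ 4 mo → does not qualify.
Program C: score 648 ≥ 600; DTI 33.8% ≤ 36%; reserves 13.8 ≥ 9 mo → qualifies.

Program C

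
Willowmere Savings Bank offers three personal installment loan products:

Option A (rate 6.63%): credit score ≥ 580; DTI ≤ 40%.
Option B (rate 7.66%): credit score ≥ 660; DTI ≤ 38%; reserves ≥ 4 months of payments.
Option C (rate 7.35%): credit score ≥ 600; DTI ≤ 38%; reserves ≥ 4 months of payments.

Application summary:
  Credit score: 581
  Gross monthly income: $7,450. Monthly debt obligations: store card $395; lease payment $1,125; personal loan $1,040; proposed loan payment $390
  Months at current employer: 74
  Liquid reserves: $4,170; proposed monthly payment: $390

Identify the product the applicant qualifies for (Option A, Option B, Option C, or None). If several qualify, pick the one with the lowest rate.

Option A

Total debts = (395 + 1,125 + 1,040 + 390) = 2,950; DTI = 2,950/7,450 = 39.6%.
Reserves = 4,170/390 = 10.7 months.
Option A: score 581 ≥ 580; DTI 39.6% ≤ 40% → qualifies.
Option B: score 581 < 660; DTI 39.6% > 38%; reserves 10.7 ≥ 4 mo → does not qualify.
Option C: score 581 < 600; DTI 39.6% > 38%; reserves 10.7 ≥ 4 mo → does not qualify.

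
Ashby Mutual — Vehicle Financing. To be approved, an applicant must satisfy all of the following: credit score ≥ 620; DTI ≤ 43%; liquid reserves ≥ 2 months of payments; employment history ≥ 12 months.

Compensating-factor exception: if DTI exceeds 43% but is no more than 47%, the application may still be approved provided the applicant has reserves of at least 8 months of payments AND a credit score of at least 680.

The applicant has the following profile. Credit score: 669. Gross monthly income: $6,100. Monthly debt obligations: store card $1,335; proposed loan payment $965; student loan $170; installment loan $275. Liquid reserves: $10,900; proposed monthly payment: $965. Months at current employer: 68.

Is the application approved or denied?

Credit score 669 ≥ 620 (meets base)
Total debts = (1,335 + 965 + 170 + 275) = 2,745. DTI = 2,745/6,100 = 45% > 43% — standard DTI limit exceeded.
Reserves: 10,900 ÷ 965 = 11.3 months (meets 2-month minimum)
Employment 68 ≥ 12 months
DTI 45% is within the 43%–47% exception band; checking compensating factors.
Reserves 11.3 ≥ 8 months; credit score 669 < 680.
Override conditions not both satisfied; exception does not apply.

Denied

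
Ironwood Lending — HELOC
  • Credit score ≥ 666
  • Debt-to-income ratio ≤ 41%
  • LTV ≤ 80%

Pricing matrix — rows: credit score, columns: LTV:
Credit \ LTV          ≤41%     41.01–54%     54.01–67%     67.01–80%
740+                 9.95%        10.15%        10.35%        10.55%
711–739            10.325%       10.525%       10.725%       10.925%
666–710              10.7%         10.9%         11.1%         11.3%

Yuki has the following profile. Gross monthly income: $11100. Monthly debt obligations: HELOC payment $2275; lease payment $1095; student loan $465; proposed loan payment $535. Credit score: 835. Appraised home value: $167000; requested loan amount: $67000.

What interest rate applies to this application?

Credit score 835 ≥ 666; Total monthly debts = (2,275 + 1,095 + 465 + 535) = 4,370. Debt-to-income = 4,370/11,100 = 39.4% — meets 41% limit
LTV = 67,000/167,000 = 40.1% ≤ 80%
Row: 835 falls in 740+. Column: 40.1% falls in ≤41%. Rate = 9.95%.

9.95%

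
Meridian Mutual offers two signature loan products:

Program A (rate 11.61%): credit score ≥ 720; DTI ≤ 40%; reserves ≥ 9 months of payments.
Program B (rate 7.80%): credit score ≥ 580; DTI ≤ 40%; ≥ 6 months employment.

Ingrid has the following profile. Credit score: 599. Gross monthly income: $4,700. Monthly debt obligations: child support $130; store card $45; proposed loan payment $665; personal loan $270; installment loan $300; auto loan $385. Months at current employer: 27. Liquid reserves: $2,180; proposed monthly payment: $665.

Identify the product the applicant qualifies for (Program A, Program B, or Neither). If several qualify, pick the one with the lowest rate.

Total debts = (130 + 45 + 665 + 270 + 300 + 385) = 1,795; DTI = 1,795/4,700 = 38.2%.
Reserves = 2,180/665 = 3.3 months.
Program A: score 599 < 720; DTI 38.2% ≤ 40%; reserves 3.3 < 9 mo → does not qualify.
Program B: score 599 ≥ 580; DTI 38.2% ≤ 40%; employment 27 ≥ 6 mo → qualifies.

Program B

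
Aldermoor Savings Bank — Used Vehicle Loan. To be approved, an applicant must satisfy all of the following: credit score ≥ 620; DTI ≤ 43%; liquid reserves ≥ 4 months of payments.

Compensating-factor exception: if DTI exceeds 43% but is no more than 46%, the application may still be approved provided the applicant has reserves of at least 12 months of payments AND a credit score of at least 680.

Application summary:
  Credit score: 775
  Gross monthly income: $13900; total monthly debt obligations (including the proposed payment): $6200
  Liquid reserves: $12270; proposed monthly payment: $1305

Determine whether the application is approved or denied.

Credit score 775 ≥ 620 (meets base)
DTI: 6,200 ÷ 13,900 = 44.6%, over the 43% base limit.
Liquid reserves cover 12,270/1,305 = 9.4 months — ≥ 4 required
44.6% falls in the override range (43%–46%), so the compensating-factor test applies.
Reserves 9.4 < 12 months; credit score 775 ≥ 680.
Override conditions not both satisfied; exception does not apply.

Denied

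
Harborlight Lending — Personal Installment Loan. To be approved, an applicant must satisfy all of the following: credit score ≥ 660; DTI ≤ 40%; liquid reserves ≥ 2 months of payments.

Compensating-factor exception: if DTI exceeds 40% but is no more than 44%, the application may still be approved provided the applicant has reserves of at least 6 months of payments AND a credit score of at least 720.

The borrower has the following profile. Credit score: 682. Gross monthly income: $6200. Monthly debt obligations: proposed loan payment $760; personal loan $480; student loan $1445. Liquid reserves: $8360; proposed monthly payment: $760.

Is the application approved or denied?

Credit score 682 ≥ 660 (meets base)
Total debts = (760 + 480 + 1,445) = 2,685. DTI: 2,685 ÷ 6,200 = 43.3%, over the 40% base limit.
Reserves: 8,360 ÷ 760 = 11.0 months (meets 2-month minimum)
DTI 43.3% is within the 40%–44% exception band; checking compensating factors.
Override check — reserves: 11.0 mo (ok); score: 682 (below 720).
Override conditions not both satisfied; exception does not apply.

Denied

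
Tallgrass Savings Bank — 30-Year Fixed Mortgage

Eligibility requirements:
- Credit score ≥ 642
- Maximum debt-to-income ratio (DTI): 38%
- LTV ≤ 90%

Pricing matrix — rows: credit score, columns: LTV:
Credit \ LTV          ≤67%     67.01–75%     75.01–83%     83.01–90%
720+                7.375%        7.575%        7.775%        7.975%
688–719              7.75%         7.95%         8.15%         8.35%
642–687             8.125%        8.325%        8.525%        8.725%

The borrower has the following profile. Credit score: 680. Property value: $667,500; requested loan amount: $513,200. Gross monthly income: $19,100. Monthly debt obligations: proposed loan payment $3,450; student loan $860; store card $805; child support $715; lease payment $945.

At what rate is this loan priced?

8.525%

Credit score 680 ≥ 642; Total monthly debts = (3,450 + 860 + 805 + 715 + 945) = 6,775. DTI = 6,775/19,100 = 35.5% ≤ 38%
Loan-to-value = 513,200/667,500 = 76.9% — pass (90% max)
Credit 680 → row 642–687; LTV 76.9% → column 75.01–83%. Grid cell → 8.525%.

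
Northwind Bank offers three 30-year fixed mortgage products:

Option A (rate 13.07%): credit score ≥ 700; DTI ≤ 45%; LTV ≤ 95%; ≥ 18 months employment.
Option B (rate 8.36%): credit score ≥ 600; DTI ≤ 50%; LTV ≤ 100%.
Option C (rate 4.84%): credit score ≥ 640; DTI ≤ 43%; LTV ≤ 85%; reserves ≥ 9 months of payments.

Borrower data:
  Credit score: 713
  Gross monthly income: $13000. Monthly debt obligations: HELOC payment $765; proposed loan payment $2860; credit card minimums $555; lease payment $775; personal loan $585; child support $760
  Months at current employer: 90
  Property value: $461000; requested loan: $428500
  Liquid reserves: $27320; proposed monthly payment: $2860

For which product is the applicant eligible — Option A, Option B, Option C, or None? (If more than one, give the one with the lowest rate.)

Total debts = (765 + 2,860 + 555 + 775 + 585 + 760) = 6,300; DTI = 6,300/13,000 = 48.5%.
LTV = 428,500/461,000 = 93%.
Reserves = 27,320/2,860 = 9.6 months.
Option A: score 713 ≥ 700; DTI 48.5% > 45%; LTV 93% ≤ 95%; employment 90 ≥ 18 mo → does not qualify.
Option B: score 713 ≥ 600; DTI 48.5% ≤ 50%; LTV 93% ≤ 100% → qualifies.
Option C: score 713 ≥ 640; DTI 48.5% > 43%; LTV 93% > 85%; reserves 9.6 ≥ 9 mo → does not qualify.

Option B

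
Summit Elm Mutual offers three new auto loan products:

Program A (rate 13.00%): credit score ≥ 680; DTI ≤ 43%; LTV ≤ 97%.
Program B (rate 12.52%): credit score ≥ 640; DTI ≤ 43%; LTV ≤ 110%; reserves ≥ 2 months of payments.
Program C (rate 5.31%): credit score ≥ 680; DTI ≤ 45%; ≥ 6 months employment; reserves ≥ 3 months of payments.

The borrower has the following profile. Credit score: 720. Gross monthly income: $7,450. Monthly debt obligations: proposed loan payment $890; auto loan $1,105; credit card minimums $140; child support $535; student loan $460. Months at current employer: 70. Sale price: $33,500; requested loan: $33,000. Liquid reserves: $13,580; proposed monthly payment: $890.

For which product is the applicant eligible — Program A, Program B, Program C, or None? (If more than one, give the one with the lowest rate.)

Total debts = (890 + 1,105 + 140 + 535 + 460) = 3,130; DTI = 3,130/7,450 = 42%.
LTV = 33,000/33,500 = 98.5%.
Reserves = 13,580/890 = 15.3 months.
Program A: score 720 ≥ 680; DTI 42% ≤ 43%; LTV 98.5% > 97% → does not qualify.
Program B: score 720 ≥ 640; DTI 42% ≤ 43%; LTV 98.5% ≤ 110%; reserves 15.3 ≥ 2 mo → qualifies.
Program C: score 720 ≥ 680; DTI 42% ≤ 45%; employment 70 ≥ 6 mo; reserves 15.3 ≥ 3 mo → qualifies.
Qualifying: Program B, Program C. Lowest rate is 5.31% → Program C.

Program C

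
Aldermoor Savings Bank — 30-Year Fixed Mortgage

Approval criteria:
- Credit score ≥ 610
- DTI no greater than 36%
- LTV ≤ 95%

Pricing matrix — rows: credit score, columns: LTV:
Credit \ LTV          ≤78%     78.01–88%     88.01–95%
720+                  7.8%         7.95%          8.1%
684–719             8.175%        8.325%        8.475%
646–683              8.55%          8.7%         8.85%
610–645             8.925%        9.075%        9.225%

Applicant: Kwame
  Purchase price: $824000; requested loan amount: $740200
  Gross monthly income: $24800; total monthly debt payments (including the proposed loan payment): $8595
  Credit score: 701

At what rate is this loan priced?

Credit score 701 ≥ 610; Debt-to-income = 8,595/24,800 = 34.7% — meets 36% limit
Loan-to-value = 740,200/824,000 = 89.8% — pass (95% max)
Score 701 is in the 684–719 band; LTV 89.8% is in the 88.01–95% band → 8.475%.

8.475%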